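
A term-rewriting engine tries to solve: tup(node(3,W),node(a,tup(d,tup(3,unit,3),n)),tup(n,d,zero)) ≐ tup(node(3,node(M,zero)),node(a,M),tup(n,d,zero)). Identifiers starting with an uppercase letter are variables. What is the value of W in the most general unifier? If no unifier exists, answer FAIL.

Decompose tup/3: node(3,W) ≐ node(3,node(M,zero)),  node(a,tup(d,tup(3,unit,3),n)) ≐ node(a,M),  tup(n,d,zero) ≐ tup(n,d,zero).
Decompose node/2: 3 ≐ 3,  W ≐ node(M,zero).
Delete trivial equation 3 ≐ 3.
Bind W := node(M,zero); no other remaining equation mentions W.
Decompose node/2: a ≐ a,  tup(d,tup(3,unit,3),n) ≐ M.
Delete trivial equation a ≐ a.
Bind M := tup(d,tup(3,unit,3),n); no other remaining equation mentions M. Substituting into the earlier binding gives W := node(tup(d,tup(3,unit,3),n),zero).
Delete trivial equation tup(n,d,zero) ≐ tup(n,d,zero).
MGU = { W := node(tup(d,tup(3,unit,3),n),zero), M := tup(d,tup(3,unit,3),n) }, so W := node(tup(d,tup(3,unit,3),n),zero).

node(tup(d,tup(3,unit,3),n),zero)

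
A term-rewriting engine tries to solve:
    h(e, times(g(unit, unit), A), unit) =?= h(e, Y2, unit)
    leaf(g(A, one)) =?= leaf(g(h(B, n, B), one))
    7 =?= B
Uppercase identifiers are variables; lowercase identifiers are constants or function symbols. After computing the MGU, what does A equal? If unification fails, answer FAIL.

Decompose h/3: e =?= e,  times(g(unit, unit), A) =?= Y2,  unit =?= unit.
Delete trivial equation e =?= e.
Bind Y2 := times(g(unit, unit), A); no other remaining equation mentions Y2.
Delete trivial equation unit =?= unit.
Decompose leaf/1: g(A, one) =?= g(h(B, n, B), one).
Decompose g/2: A =?= h(B, n, B),  one =?= one.
Bind A := h(B, n, B); no other remaining equation mentions A. Substituting into the earlier binding gives Y2 := times(g(unit, unit), h(B, n, B)).
Delete trivial equation one =?= one.
Bind B := 7. Substituting into the earlier bindings gives Y2 := times(g(unit, unit), h(7, n, 7)), A := h(7, n, 7).
MGU = { Y2 -> times(g(unit, unit), h(7, n, 7)), A -> h(7, n, 7), B -> 7 }, so A -> h(7, n, 7).

h(7, n, 7)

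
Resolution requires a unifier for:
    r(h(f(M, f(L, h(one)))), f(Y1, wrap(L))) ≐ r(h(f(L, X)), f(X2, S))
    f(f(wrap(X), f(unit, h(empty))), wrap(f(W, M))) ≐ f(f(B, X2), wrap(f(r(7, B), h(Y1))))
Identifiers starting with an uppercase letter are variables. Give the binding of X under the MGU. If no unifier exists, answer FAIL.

Decompose r/2: h(f(M, f(L, h(one)))) ≐ h(f(L, X)),  f(Y1, wrap(L)) ≐ f(X2, S).
Decompose h/1: f(M, f(L, h(one))) ≐ f(L, X).
Decompose f/2: M ≐ L,  f(L, h(one)) ≐ X.
Bind M := L; substituting into the one remaining equation that mentions M gives: f(f(wrap(X), f(unit, h(empty))), wrap(f(W, L))) ≐ f(f(B, X2), wrap(f(r(7, B), h(Y1)))).
Bind X := f(L, h(one)); substituting into the one remaining equation that mentions X gives: f(f(wrap(f(L, h(one))), f(unit, h(empty))), wrap(f(W, L))) ≐ f(f(B, X2), wrap(f(r(7, B), h(Y1)))).
Decompose f/2: Y1 ≐ X2,  wrap(L) ≐ S.
Bind Y1 := X2; substituting into the one remaining equation that mentions Y1 gives: f(f(wrap(f(L, h(one))), f(unit, h(empty))), wrap(f(W, L))) ≐ f(f(B, X2), wrap(f(r(7, B), h(X2)))).
Bind S := wrap(L); no other remaining equation mentions S.
Decompose f/2: f(wrap(f(L, h(one))), f(unit, h(empty))) ≐ f(B, X2),  wrap(f(W, L)) ≐ wrap(f(r(7, B), h(X2))).
Decompose f/2: wrap(f(L, h(one))) ≐ B,  f(unit, h(empty)) ≐ X2.
Bind B := wrap(f(L, h(one))); substituting into the one remaining equation that mentions B gives: wrap(f(W, L)) ≐ wrap(f(r(7, wrap(f(L, h(one)))), h(X2))).
Bind X2 := f(unit, h(empty)); substituting into the remaining equation gives: wrap(f(W, L)) ≐ wrap(f(r(7, wrap(f(L, h(one)))), h(f(unit, h(empty))))). Substituting into the earlier binding gives Y1 := f(unit, h(empty)).
Decompose wrap/1: f(W, L) ≐ f(r(7, wrap(f(L, h(one)))), h(f(unit, h(empty)))).
Decompose f/2: W ≐ r(7, wrap(f(L, h(one)))),  L ≐ h(f(unit, h(empty))).
Bind W := r(7, wrap(f(L, h(one)))); no other remaining equation mentions W.
Bind L := h(f(unit, h(empty))). Substituting into the earlier bindings gives M := h(f(unit, h(empty))), X := f(h(f(unit, h(empty))), h(one)), S := wrap(h(f(unit, h(empty)))), B := wrap(f(h(f(unit, h(empty))), h(one))), W := r(7, wrap(f(h(f(unit, h(empty))), h(one)))).
MGU = { M ↦ h(f(unit, h(empty))), X ↦ f(h(f(unit, h(empty))), h(one)), Y1 ↦ f(unit, h(empty)), S ↦ wrap(h(f(unit, h(empty)))), B ↦ wrap(f(h(f(unit, h(empty))), h(one))), X2 ↦ f(unit, h(empty)), W ↦ r(7, wrap(f(h(f(unit, h(empty))), h(one)))), L ↦ h(f(unit, h(empty))) }, so X ↦ f(h(f(unit, h(empty))), h(one)).

f(h(f(unit, h(empty))), h(one))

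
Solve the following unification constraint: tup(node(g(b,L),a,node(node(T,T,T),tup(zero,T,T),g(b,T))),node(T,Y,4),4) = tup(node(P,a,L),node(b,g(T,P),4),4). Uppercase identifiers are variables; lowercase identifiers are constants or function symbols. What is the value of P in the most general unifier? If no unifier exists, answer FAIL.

g(b,node(node(b,b,b),tup(zero,b,b),g(b,b)))

Decompose tup/3: node(g(b,L),a,node(node(T,T,T),tup(zero,T,T),g(b,T))) = node(P,a,L),  node(T,Y,4) = node(b,g(T,P),4),  4 = 4.
Decompose node/3: g(b,L) = P,  a = a,  node(node(T,T,T),tup(zero,T,T),g(b,T)) = L.
Bind P := g(b,L); substituting into the one remaining equation that mentions P gives: node(T,Y,4) = node(b,g(T,g(b,L)),4).
Delete trivial equation a = a.
Bind L := node(node(T,T,T),tup(zero,T,T),g(b,T)); substituting into the one remaining equation that mentions L gives: node(T,Y,4) = node(b,g(T,g(b,node(node(T,T,T),tup(zero,T,T),g(b,T)))),4). Substituting into the earlier binding gives P := g(b,node(node(T,T,T),tup(zero,T,T),g(b,T))).
Decompose node/3: T = b,  Y = g(T,g(b,node(node(T,T,T),tup(zero,T,T),g(b,T)))),  4 = 4.
Bind T := b; substituting into the one remaining equation that mentions T gives: Y = g(b,g(b,node(node(b,b,b),tup(zero,b,b),g(b,b)))). Substituting into the earlier bindings gives P := g(b,node(node(b,b,b),tup(zero,b,b),g(b,b))), L := node(node(b,b,b),tup(zero,b,b),g(b,b)).
Bind Y := g(b,g(b,node(node(b,b,b),tup(zero,b,b),g(b,b)))); no other remaining equation mentions Y.
Delete trivial equation 4 = 4.
Delete trivial equation 4 = 4.
MGU = { P := g(b,node(node(b,b,b),tup(zero,b,b),g(b,b))), L := node(node(b,b,b),tup(zero,b,b),g(b,b)), T := b, Y := g(b,g(b,node(node(b,b,b),tup(zero,b,b),g(b,b)))) }, so P := g(b,node(node(b,b,b),tup(zero,b,b),g(b,b))).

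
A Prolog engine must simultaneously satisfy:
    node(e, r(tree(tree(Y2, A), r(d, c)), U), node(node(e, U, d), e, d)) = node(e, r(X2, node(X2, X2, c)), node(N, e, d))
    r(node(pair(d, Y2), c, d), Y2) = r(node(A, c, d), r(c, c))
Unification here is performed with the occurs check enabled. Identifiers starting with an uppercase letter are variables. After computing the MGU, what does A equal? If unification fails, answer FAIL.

Decompose node/3: e = e,  r(tree(tree(Y2, A), r(d, c)), U) = r(X2, node(X2, X2, c)),  node(node(e, U, d), e, d) = node(N, e, d).
Delete trivial equation e = e.
Decompose r/2: tree(tree(Y2, A), r(d, c)) = X2,  U = node(X2, X2, c).
Bind X2 := tree(tree(Y2, A), r(d, c)); substituting into the one remaining equation that mentions X2 gives: U = node(tree(tree(Y2, A), r(d, c)), tree(tree(Y2, A), r(d, c)), c).
Bind U := node(tree(tree(Y2, A), r(d, c)), tree(tree(Y2, A), r(d, c)), c); substituting into the one remaining equation that mentions U gives: node(node(e, node(tree(tree(Y2, A), r(d, c)), tree(tree(Y2, A), r(d, c)), c), d), e, d) = node(N, e, d).
Decompose node/3: node(e, node(tree(tree(Y2, A), r(d, c)), tree(tree(Y2, A), r(d, c)), c), d) = N,  e = e,  d = d.
Bind N := node(e, node(tree(tree(Y2, A), r(d, c)), tree(tree(Y2, A), r(d, c)), c), d); no other remaining equation mentions N.
Delete trivial equation e = e.
Delete trivial equation d = d.
Decompose r/2: node(pair(d, Y2), c, d) = node(A, c, d),  Y2 = r(c, c).
Decompose node/3: pair(d, Y2) = A,  c = c,  d = d.
Bind A := pair(d, Y2); no other remaining equation mentions A. Substituting into the earlier bindings gives X2 := tree(tree(Y2, pair(d, Y2)), r(d, c)), U := node(tree(tree(Y2, pair(d, Y2)), r(d, c)), tree(tree(Y2, pair(d, Y2)), r(d, c)), c), N := node(e, node(tree(tree(Y2, pair(d, Y2)), r(d, c)), tree(tree(Y2, pair(d, Y2)), r(d, c)), c), d).
Delete trivial equation c = c.
Delete trivial equation d = d.
Bind Y2 := r(c, c). Substituting into the earlier bindings gives X2 := tree(tree(r(c, c), pair(d, r(c, c))), r(d, c)), U := node(tree(tree(r(c, c), pair(d, r(c, c))), r(d, c)), tree(tree(r(c, c), pair(d, r(c, c))), r(d, c)), c), N := node(e, node(tree(tree(r(c, c), pair(d, r(c, c))), r(d, c)), tree(tree(r(c, c), pair(d, r(c, c))), r(d, c)), c), d), A := pair(d, r(c, c)).
MGU = { X2 = tree(tree(r(c, c), pair(d, r(c, c))), r(d, c)), U = node(tree(tree(r(c, c), pair(d, r(c, c))), r(d, c)), tree(tree(r(c, c), pair(d, r(c, c))), r(d, c)), c), N = node(e, node(tree(tree(r(c, c), pair(d, r(c, c))), r(d, c)), tree(tree(r(c, c), pair(d, r(c, c))), r(d, c)), c), d), A = pair(d, r(c, c)), Y2 = r(c, c) }, so A = pair(d, r(c, c)).

pair(d, r(c, c))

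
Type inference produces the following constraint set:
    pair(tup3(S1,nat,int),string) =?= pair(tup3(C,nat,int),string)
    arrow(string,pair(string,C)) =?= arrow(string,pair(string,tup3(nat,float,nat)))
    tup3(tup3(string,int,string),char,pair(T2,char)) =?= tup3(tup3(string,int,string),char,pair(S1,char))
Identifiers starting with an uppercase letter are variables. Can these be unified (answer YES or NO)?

YES

Decompose pair/2: tup3(S1,nat,int) =?= tup3(C,nat,int),  string =?= string.
Decompose tup3/3: S1 =?= C,  nat =?= nat,  int =?= int.
Bind S1 := C; substituting into the one remaining equation that mentions S1 gives: tup3(tup3(string,int,string),char,pair(T2,char)) =?= tup3(tup3(string,int,string),char,pair(C,char)).
Delete trivial equation nat =?= nat.
Delete trivial equation int =?= int.
Delete trivial equation string =?= string.
Decompose arrow/2: string =?= string,  pair(string,C) =?= pair(string,tup3(nat,float,nat)).
Delete trivial equation string =?= string.
Decompose pair/2: string =?= string,  C =?= tup3(nat,float,nat).
Delete trivial equation string =?= string.
Bind C := tup3(nat,float,nat); substituting into the remaining equation gives: tup3(tup3(string,int,string),char,pair(T2,char)) =?= tup3(tup3(string,int,string),char,pair(tup3(nat,float,nat),char)). Substituting into the earlier binding gives S1 := tup3(nat,float,nat).
Decompose tup3/3: tup3(string,int,string) =?= tup3(string,int,string),  char =?= char,  pair(T2,char) =?= pair(tup3(nat,float,nat),char).
Delete trivial equation tup3(string,int,string) =?= tup3(string,int,string).
Delete trivial equation char =?= char.
Decompose pair/2: T2 =?= tup3(nat,float,nat),  char =?= char.
Bind T2 := tup3(nat,float,nat); no other remaining equation mentions T2.
Delete trivial equation char =?= char.
No equations remain and no clash or occurs-check failure arose, so a unifier exists.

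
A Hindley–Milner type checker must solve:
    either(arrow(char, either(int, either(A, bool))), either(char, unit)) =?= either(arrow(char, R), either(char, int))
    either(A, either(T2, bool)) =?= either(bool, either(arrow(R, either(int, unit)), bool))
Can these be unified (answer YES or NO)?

NO

Decompose either/2: arrow(char, either(int, either(A, bool))) =?= arrow(char, R),  either(char, unit) =?= either(char, int).
Decompose arrow/2: char =?= char,  either(int, either(A, bool)) =?= R.
Delete trivial equation char =?= char.
Bind R := either(int, either(A, bool)); substituting into the one remaining equation that mentions R gives: either(A, either(T2, bool)) =?= either(bool, either(arrow(either(int, either(A, bool)), either(int, unit)), bool)).
Decompose either/2: char =?= char,  unit =?= int.
Delete trivial equation char =?= char.
Clash: constants unit and int differ; no unifier exists.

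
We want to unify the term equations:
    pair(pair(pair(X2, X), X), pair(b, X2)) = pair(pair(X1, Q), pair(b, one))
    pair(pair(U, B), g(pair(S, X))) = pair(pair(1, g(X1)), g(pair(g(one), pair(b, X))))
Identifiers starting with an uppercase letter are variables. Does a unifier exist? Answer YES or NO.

Decompose pair/2: pair(pair(X2, X), X) = pair(X1, Q),  pair(b, X2) = pair(b, one).
Decompose pair/2: pair(X2, X) = X1,  X = Q.
Bind X1 := pair(X2, X); substituting into the one remaining equation that mentions X1 gives: pair(pair(U, B), g(pair(S, X))) = pair(pair(1, g(pair(X2, X))), g(pair(g(one), pair(b, X)))).
Bind X := Q; substituting into the one remaining equation that mentions X gives: pair(pair(U, B), g(pair(S, Q))) = pair(pair(1, g(pair(X2, Q))), g(pair(g(one), pair(b, Q)))). Substituting into the earlier binding gives X1 := pair(X2, Q).
Decompose pair/2: b = b,  X2 = one.
Delete trivial equation b = b.
Bind X2 := one; substituting into the remaining equation gives: pair(pair(U, B), g(pair(S, Q))) = pair(pair(1, g(pair(one, Q))), g(pair(g(one), pair(b, Q)))). Substituting into the earlier binding gives X1 := pair(one, Q).
Decompose pair/2: pair(U, B) = pair(1, g(pair(one, Q))),  g(pair(S, Q)) = g(pair(g(one), pair(b, Q))).
Decompose pair/2: U = 1,  B = g(pair(one, Q)).
Bind U := 1; no other remaining equation mentions U.
Bind B := g(pair(one, Q)); no other remaining equation mentions B.
Decompose g/1: pair(S, Q) = pair(g(one), pair(b, Q)).
Decompose pair/2: S = g(one),  Q = pair(b, Q).
Bind S := g(one); no other remaining equation mentions S.
Occurs check fails: Q occurs in pair(b, Q); the equation Q = pair(b, Q) has no finite solution.

NO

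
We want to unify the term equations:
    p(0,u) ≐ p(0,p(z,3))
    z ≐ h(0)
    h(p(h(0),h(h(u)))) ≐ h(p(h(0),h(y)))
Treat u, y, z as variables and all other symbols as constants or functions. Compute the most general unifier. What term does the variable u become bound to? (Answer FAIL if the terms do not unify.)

Decompose p/2: 0 ≐ 0,  u ≐ p(z,3).
Delete trivial equation 0 ≐ 0.
Bind u := p(z,3); substituting into the one remaining equation that mentions u gives: h(p(h(0),h(h(p(z,3))))) ≐ h(p(h(0),h(y))).
Bind z := h(0); substituting into the remaining equation gives: h(p(h(0),h(h(p(h(0),3))))) ≐ h(p(h(0),h(y))). Substituting into the earlier binding gives u := p(h(0),3).
Decompose h/1: p(h(0),h(h(p(h(0),3)))) ≐ p(h(0),h(y)).
Decompose p/2: h(0) ≐ h(0),  h(h(p(h(0),3))) ≐ h(y).
Delete trivial equation h(0) ≐ h(0).
Decompose h/1: h(p(h(0),3)) ≐ y.
Bind y := h(p(h(0),3)).
MGU = { u -> p(h(0),3), z -> h(0), y -> h(p(h(0),3)) }, so u -> p(h(0),3).

p(h(0),3)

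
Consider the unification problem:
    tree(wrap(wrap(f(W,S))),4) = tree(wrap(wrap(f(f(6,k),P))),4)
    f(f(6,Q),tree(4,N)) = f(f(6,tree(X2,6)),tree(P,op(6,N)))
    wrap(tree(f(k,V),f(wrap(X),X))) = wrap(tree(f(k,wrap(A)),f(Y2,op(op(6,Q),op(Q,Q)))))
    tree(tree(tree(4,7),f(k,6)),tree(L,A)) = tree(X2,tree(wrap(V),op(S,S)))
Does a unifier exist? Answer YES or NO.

Decompose tree/2: wrap(wrap(f(W,S))) = wrap(wrap(f(f(6,k),P))),  4 = 4.
Decompose wrap/1: wrap(f(W,S)) = wrap(f(f(6,k),P)).
Decompose wrap/1: f(W,S) = f(f(6,k),P).
Decompose f/2: W = f(6,k),  S = P.
Bind W := f(6,k); no other remaining equation mentions W.
Bind S := P; substituting into the one remaining equation that mentions S gives: tree(tree(tree(4,7),f(k,6)),tree(L,A)) = tree(X2,tree(wrap(V),op(P,P))).
Delete trivial equation 4 = 4.
Decompose f/2: f(6,Q) = f(6,tree(X2,6)),  tree(4,N) = tree(P,op(6,N)).
Decompose f/2: 6 = 6,  Q = tree(X2,6).
Delete trivial equation 6 = 6.
Bind Q := tree(X2,6); substituting into the one remaining equation that mentions Q gives: wrap(tree(f(k,V),f(wrap(X),X))) = wrap(tree(f(k,wrap(A)),f(Y2,op(op(6,tree(X2,6)),op(tree(X2,6),tree(X2,6)))))).
Decompose tree/2: 4 = P,  N = op(6,N).
Bind P := 4; substituting into the one remaining equation that mentions P gives: tree(tree(tree(4,7),f(k,6)),tree(L,A)) = tree(X2,tree(wrap(V),op(4,4))). Substituting into the earlier binding gives S := 4.
Occurs check fails: N occurs in op(6,N); the equation N = op(6,N) has no finite solution.

NO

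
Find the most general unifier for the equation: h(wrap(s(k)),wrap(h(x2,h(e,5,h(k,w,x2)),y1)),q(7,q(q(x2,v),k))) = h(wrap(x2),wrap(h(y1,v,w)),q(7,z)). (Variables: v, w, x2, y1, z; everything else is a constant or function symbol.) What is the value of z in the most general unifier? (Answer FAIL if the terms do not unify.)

Decompose h/3: wrap(s(k)) = wrap(x2),  wrap(h(x2,h(e,5,h(k,w,x2)),y1)) = wrap(h(y1,v,w)),  q(7,q(q(x2,v),k)) = q(7,z).
Decompose wrap/1: s(k) = x2.
Bind x2 := s(k); substituting into the remaining equations gives: wrap(h(s(k),h(e,5,h(k,w,s(k))),y1)) = wrap(h(y1,v,w)),  q(7,q(q(s(k),v),k)) = q(7,z).
Decompose wrap/1: h(s(k),h(e,5,h(k,w,s(k))),y1) = h(y1,v,w).
Decompose h/3: s(k) = y1,  h(e,5,h(k,w,s(k))) = v,  y1 = w.
Bind y1 := s(k); substituting into the one remaining equation that mentions y1 gives: s(k) = w.
Bind v := h(e,5,h(k,w,s(k))); substituting into the one remaining equation that mentions v gives: q(7,q(q(s(k),h(e,5,h(k,w,s(k)))),k)) = q(7,z).
Bind w := s(k); substituting into the remaining equation gives: q(7,q(q(s(k),h(e,5,h(k,s(k),s(k)))),k)) = q(7,z). Substituting into the earlier binding gives v := h(e,5,h(k,s(k),s(k))).
Decompose q/2: 7 = 7,  q(q(s(k),h(e,5,h(k,s(k),s(k)))),k) = z.
Delete trivial equation 7 = 7.
Bind z := q(q(s(k),h(e,5,h(k,s(k),s(k)))),k).
MGU = { x2 := s(k), y1 := s(k), v := h(e,5,h(k,s(k),s(k))), w := s(k), z := q(q(s(k),h(e,5,h(k,s(k),s(k)))),k) }, so z := q(q(s(k),h(e,5,h(k,s(k),s(k)))),k).

q(q(s(k),h(e,5,h(k,s(k),s(k)))),k)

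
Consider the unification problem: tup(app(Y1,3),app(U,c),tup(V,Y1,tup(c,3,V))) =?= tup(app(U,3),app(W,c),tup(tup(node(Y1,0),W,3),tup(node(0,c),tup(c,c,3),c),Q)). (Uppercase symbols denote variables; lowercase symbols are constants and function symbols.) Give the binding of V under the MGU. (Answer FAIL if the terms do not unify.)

Decompose tup/3: app(Y1,3) =?= app(U,3),  app(U,c) =?= app(W,c),  tup(V,Y1,tup(c,3,V)) =?= tup(tup(node(Y1,0),W,3),tup(node(0,c),tup(c,c,3),c),Q).
Decompose app/2: Y1 =?= U,  3 =?= 3.
Bind Y1 := U; substituting into the one remaining equation that mentions Y1 gives: tup(V,U,tup(c,3,V)) =?= tup(tup(node(U,0),W,3),tup(node(0,c),tup(c,c,3),c),Q).
Delete trivial equation 3 =?= 3.
Decompose app/2: U =?= W,  c =?= c.
Bind U := W; substituting into the one remaining equation that mentions U gives: tup(V,W,tup(c,3,V)) =?= tup(tup(node(W,0),W,3),tup(node(0,c),tup(c,c,3),c),Q). Substituting into the earlier binding gives Y1 := W.
Delete trivial equation c =?= c.
Decompose tup/3: V =?= tup(node(W,0),W,3),  W =?= tup(node(0,c),tup(c,c,3),c),  tup(c,3,V) =?= Q.
Bind V := tup(node(W,0),W,3); substituting into the one remaining equation that mentions V gives: tup(c,3,tup(node(W,0),W,3)) =?= Q.
Bind W := tup(node(0,c),tup(c,c,3),c); substituting into the remaining equation gives: tup(c,3,tup(node(tup(node(0,c),tup(c,c,3),c),0),tup(node(0,c),tup(c,c,3),c),3)) =?= Q. Substituting into the earlier bindings gives Y1 := tup(node(0,c),tup(c,c,3),c), U := tup(node(0,c),tup(c,c,3),c), V := tup(node(tup(node(0,c),tup(c,c,3),c),0),tup(node(0,c),tup(c,c,3),c),3).
Bind Q := tup(c,3,tup(node(tup(node(0,c),tup(c,c,3),c),0),tup(node(0,c),tup(c,c,3),c),3)).
MGU = { Y1 := tup(node(0,c),tup(c,c,3),c), U := tup(node(0,c),tup(c,c,3),c), V := tup(node(tup(node(0,c),tup(c,c,3),c),0),tup(node(0,c),tup(c,c,3),c),3), W := tup(node(0,c),tup(c,c,3),c), Q := tup(c,3,tup(node(tup(node(0,c),tup(c,c,3),c),0),tup(node(0,c),tup(c,c,3),c),3)) }, so V := tup(node(tup(node(0,c),tup(c,c,3),c),0),tup(node(0,c),tup(c,c,3),c),3).

tup(node(tup(node(0,c),tup(c,c,3),c),0),tup(node(0,c),tup(c,c,3),c),3)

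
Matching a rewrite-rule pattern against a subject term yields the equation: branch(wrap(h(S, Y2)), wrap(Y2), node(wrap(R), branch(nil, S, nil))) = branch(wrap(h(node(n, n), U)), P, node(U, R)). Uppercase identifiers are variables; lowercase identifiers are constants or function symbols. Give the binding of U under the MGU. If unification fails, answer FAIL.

wrap(branch(nil, node(n, n), nil))

Decompose branch/3: wrap(h(S, Y2)) = wrap(h(node(n, n), U)),  wrap(Y2) = P,  node(wrap(R), branch(nil, S, nil)) = node(U, R).
Decompose wrap/1: h(S, Y2) = h(node(n, n), U).
Decompose h/2: S = node(n, n),  Y2 = U.
Bind S := node(n, n); substituting into the one remaining equation that mentions S gives: node(wrap(R), branch(nil, node(n, n), nil)) = node(U, R).
Bind Y2 := U; substituting into the one remaining equation that mentions Y2 gives: wrap(U) = P.
Bind P := wrap(U); no other remaining equation mentions P.
Decompose node/2: wrap(R) = U,  branch(nil, node(n, n), nil) = R.
Bind U := wrap(R); no other remaining equation mentions U. Substituting into the earlier bindings gives Y2 := wrap(R), P := wrap(wrap(R)).
Bind R := branch(nil, node(n, n), nil). Substituting into the earlier bindings gives Y2 := wrap(branch(nil, node(n, n), nil)), P := wrap(wrap(branch(nil, node(n, n), nil))), U := wrap(branch(nil, node(n, n), nil)).
MGU = { S -> node(n, n), Y2 -> wrap(branch(nil, node(n, n), nil)), P -> wrap(wrap(branch(nil, node(n, n), nil))), U -> wrap(branch(nil, node(n, n), nil)), R -> branch(nil, node(n, n), nil) }, so U -> wrap(branch(nil, node(n, n), nil)).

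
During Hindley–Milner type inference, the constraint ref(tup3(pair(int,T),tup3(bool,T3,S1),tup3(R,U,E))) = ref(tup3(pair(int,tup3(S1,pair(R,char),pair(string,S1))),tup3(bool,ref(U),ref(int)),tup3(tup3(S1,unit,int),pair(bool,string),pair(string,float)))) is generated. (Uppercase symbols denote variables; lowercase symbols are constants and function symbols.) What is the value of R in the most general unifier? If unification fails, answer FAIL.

tup3(ref(int),unit,int)

Decompose ref/1: tup3(pair(int,T),tup3(bool,T3,S1),tup3(R,U,E)) = tup3(pair(int,tup3(S1,pair(R,char),pair(string,S1))),tup3(bool,ref(U),ref(int)),tup3(tup3(S1,unit,int),pair(bool,string),pair(string,float))).
Decompose tup3/3: pair(int,T) = pair(int,tup3(S1,pair(R,char),pair(string,S1))),  tup3(bool,T3,S1) = tup3(bool,ref(U),ref(int)),  tup3(R,U,E) = tup3(tup3(S1,unit,int),pair(bool,string),pair(string,float)).
Decompose pair/2: int = int,  T = tup3(S1,pair(R,char),pair(string,S1)).
Delete trivial equation int = int.
Bind T := tup3(S1,pair(R,char),pair(string,S1)); no other remaining equation mentions T.
Decompose tup3/3: bool = bool,  T3 = ref(U),  S1 = ref(int).
Delete trivial equation bool = bool.
Bind T3 := ref(U); no other remaining equation mentions T3.
Bind S1 := ref(int); substituting into the remaining equation gives: tup3(R,U,E) = tup3(tup3(ref(int),unit,int),pair(bool,string),pair(string,float)). Substituting into the earlier binding gives T := tup3(ref(int),pair(R,char),pair(string,ref(int))).
Decompose tup3/3: R = tup3(ref(int),unit,int),  U = pair(bool,string),  E = pair(string,float).
Bind R := tup3(ref(int),unit,int); no other remaining equation mentions R. Substituting into the earlier binding gives T := tup3(ref(int),pair(tup3(ref(int),unit,int),char),pair(string,ref(int))).
Bind U := pair(bool,string); no other remaining equation mentions U. Substituting into the earlier binding gives T3 := ref(pair(bool,string)).
Bind E := pair(string,float).
MGU = { T -> tup3(ref(int),pair(tup3(ref(int),unit,int),char),pair(string,ref(int))), T3 -> ref(pair(bool,string)), S1 -> ref(int), R -> tup3(ref(int),unit,int), U -> pair(bool,string), E -> pair(string,float) }, so R -> tup3(ref(int),unit,int).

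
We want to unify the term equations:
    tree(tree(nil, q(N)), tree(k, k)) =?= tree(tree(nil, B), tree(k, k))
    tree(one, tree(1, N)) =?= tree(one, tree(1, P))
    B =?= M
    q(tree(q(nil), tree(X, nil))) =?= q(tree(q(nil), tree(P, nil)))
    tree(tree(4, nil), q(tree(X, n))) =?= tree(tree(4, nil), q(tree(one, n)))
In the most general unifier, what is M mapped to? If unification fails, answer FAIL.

Decompose tree/2: tree(nil, q(N)) =?= tree(nil, B),  tree(k, k) =?= tree(k, k).
Decompose tree/2: nil =?= nil,  q(N) =?= B.
Delete trivial equation nil =?= nil.
Bind B := q(N); substituting into the one remaining equation that mentions B gives: q(N) =?= M.
Delete trivial equation tree(k, k) =?= tree(k, k).
Decompose tree/2: one =?= one,  tree(1, N) =?= tree(1, P).
Delete trivial equation one =?= one.
Decompose tree/2: 1 =?= 1,  N =?= P.
Delete trivial equation 1 =?= 1.
Bind N := P; substituting into the one remaining equation that mentions N gives: q(P) =?= M. Substituting into the earlier binding gives B := q(P).
Bind M := q(P); no other remaining equation mentions M.
Decompose q/1: tree(q(nil), tree(X, nil)) =?= tree(q(nil), tree(P, nil)).
Decompose tree/2: q(nil) =?= q(nil),  tree(X, nil) =?= tree(P, nil).
Delete trivial equation q(nil) =?= q(nil).
Decompose tree/2: X =?= P,  nil =?= nil.
Bind X := P; substituting into the one remaining equation that mentions X gives: tree(tree(4, nil), q(tree(P, n))) =?= tree(tree(4, nil), q(tree(one, n))).
Delete trivial equation nil =?= nil.
Decompose tree/2: tree(4, nil) =?= tree(4, nil),  q(tree(P, n)) =?= q(tree(one, n)).
Delete trivial equation tree(4, nil) =?= tree(4, nil).
Decompose q/1: tree(P, n) =?= tree(one, n).
Decompose tree/2: P =?= one,  n =?= n.
Bind P := one; no other remaining equation mentions P. Substituting into the earlier bindings gives B := q(one), N := one, M := q(one), X := one.
Delete trivial equation n =?= n.
MGU = { B := q(one), N := one, M := q(one), X := one, P := one }, so M := q(one).

q(one)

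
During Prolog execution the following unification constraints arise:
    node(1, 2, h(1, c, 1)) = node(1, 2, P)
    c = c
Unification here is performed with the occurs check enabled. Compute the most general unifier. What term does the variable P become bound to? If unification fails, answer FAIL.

h(1, c, 1)

Decompose node/3: 1 = 1,  2 = 2,  h(1, c, 1) = P.
Delete trivial equation 1 = 1.
Delete trivial equation 2 = 2.
Bind P := h(1, c, 1); no other remaining equation mentions P.
Delete trivial equation c = c.
MGU = { P = h(1, c, 1) }, so P = h(1, c, 1).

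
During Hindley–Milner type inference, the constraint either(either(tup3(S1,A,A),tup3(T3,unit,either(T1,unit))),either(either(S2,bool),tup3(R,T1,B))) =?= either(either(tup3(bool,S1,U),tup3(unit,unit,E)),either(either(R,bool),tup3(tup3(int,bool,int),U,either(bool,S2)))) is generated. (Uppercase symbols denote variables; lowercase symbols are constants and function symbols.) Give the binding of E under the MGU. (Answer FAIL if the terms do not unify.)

either(bool,unit)

Decompose either/2: either(tup3(S1,A,A),tup3(T3,unit,either(T1,unit))) =?= either(tup3(bool,S1,U),tup3(unit,unit,E)),  either(either(S2,bool),tup3(R,T1,B)) =?= either(either(R,bool),tup3(tup3(int,bool,int),U,either(bool,S2))).
Decompose either/2: tup3(S1,A,A) =?= tup3(bool,S1,U),  tup3(T3,unit,either(T1,unit)) =?= tup3(unit,unit,E).
Decompose tup3/3: S1 =?= bool,  A =?= S1,  A =?= U.
Bind S1 := bool; substituting into the one remaining equation that mentions S1 gives: A =?= bool.
Bind A := bool; substituting into the one remaining equation that mentions A gives: bool =?= U.
Bind U := bool; substituting into the one remaining equation that mentions U gives: either(either(S2,bool),tup3(R,T1,B)) =?= either(either(R,bool),tup3(tup3(int,bool,int),bool,either(bool,S2))).
Decompose tup3/3: T3 =?= unit,  unit =?= unit,  either(T1,unit) =?= E.
Bind T3 := unit; no other remaining equation mentions T3.
Delete trivial equation unit =?= unit.
Bind E := either(T1,unit); no other remaining equation mentions E.
Decompose either/2: either(S2,bool) =?= either(R,bool),  tup3(R,T1,B) =?= tup3(tup3(int,bool,int),bool,either(bool,S2)).
Decompose either/2: S2 =?= R,  bool =?= bool.
Bind S2 := R; substituting into the one remaining equation that mentions S2 gives: tup3(R,T1,B) =?= tup3(tup3(int,bool,int),bool,either(bool,R)).
Delete trivial equation bool =?= bool.
Decompose tup3/3: R =?= tup3(int,bool,int),  T1 =?= bool,  B =?= either(bool,R).
Bind R := tup3(int,bool,int); substituting into the one remaining equation that mentions R gives: B =?= either(bool,tup3(int,bool,int)). Substituting into the earlier binding gives S2 := tup3(int,bool,int).
Bind T1 := bool; no other remaining equation mentions T1. Substituting into the earlier binding gives E := either(bool,unit).
Bind B := either(bool,tup3(int,bool,int)).
MGU = { S1 ↦ bool, A ↦ bool, U ↦ bool, T3 ↦ unit, E ↦ either(bool,unit), S2 ↦ tup3(int,bool,int), R ↦ tup3(int,bool,int), T1 ↦ bool, B ↦ either(bool,tup3(int,bool,int)) }, so E ↦ either(bool,unit).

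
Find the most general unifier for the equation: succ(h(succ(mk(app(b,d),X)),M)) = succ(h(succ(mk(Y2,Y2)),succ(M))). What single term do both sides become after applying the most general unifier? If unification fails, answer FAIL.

Decompose succ/1: h(succ(mk(app(b,d),X)),M) = h(succ(mk(Y2,Y2)),succ(M)).
Decompose h/2: succ(mk(app(b,d),X)) = succ(mk(Y2,Y2)),  M = succ(M).
Decompose succ/1: mk(app(b,d),X) = mk(Y2,Y2).
Decompose mk/2: app(b,d) = Y2,  X = Y2.
Bind Y2 := app(b,d); substituting into the one remaining equation that mentions Y2 gives: X = app(b,d).
Bind X := app(b,d); no other remaining equation mentions X.
Occurs check fails: M occurs in succ(M); the equation M = succ(M) has no finite solution.

FAIL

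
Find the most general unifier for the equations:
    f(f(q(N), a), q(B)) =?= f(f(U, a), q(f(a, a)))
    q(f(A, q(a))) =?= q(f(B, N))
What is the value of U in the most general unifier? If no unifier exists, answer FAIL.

q(q(a))

Decompose f/2: f(q(N), a) =?= f(U, a),  q(B) =?= q(f(a, a)).
Decompose f/2: q(N) =?= U,  a =?= a.
Bind U := q(N); no other remaining equation mentions U.
Delete trivial equation a =?= a.
Decompose q/1: B =?= f(a, a).
Bind B := f(a, a); substituting into the remaining equation gives: q(f(A, q(a))) =?= q(f(f(a, a), N)).
Decompose q/1: f(A, q(a)) =?= f(f(a, a), N).
Decompose f/2: A =?= f(a, a),  q(a) =?= N.
Bind A := f(a, a); no other remaining equation mentions A.
Bind N := q(a). Substituting into the earlier binding gives U := q(q(a)).
MGU = { U := q(q(a)), B := f(a, a), A := f(a, a), N := q(a) }, so U := q(q(a)).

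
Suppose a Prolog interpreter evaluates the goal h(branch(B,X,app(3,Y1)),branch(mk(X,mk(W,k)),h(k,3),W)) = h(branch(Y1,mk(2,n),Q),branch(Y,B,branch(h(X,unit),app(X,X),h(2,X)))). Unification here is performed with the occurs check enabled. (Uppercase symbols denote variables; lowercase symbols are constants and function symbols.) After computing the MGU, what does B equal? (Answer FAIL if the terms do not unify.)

Decompose h/2: branch(B,X,app(3,Y1)) = branch(Y1,mk(2,n),Q),  branch(mk(X,mk(W,k)),h(k,3),W) = branch(Y,B,branch(h(X,unit),app(X,X),h(2,X))).
Decompose branch/3: B = Y1,  X = mk(2,n),  app(3,Y1) = Q.
Bind B := Y1; substituting into the one remaining equation that mentions B gives: branch(mk(X,mk(W,k)),h(k,3),W) = branch(Y,Y1,branch(h(X,unit),app(X,X),h(2,X))).
Bind X := mk(2,n); substituting into the one remaining equation that mentions X gives: branch(mk(mk(2,n),mk(W,k)),h(k,3),W) = branch(Y,Y1,branch(h(mk(2,n),unit),app(mk(2,n),mk(2,n)),h(2,mk(2,n)))).
Bind Q := app(3,Y1); no other remaining equation mentions Q.
Decompose branch/3: mk(mk(2,n),mk(W,k)) = Y,  h(k,3) = Y1,  W = branch(h(mk(2,n),unit),app(mk(2,n),mk(2,n)),h(2,mk(2,n))).
Bind Y := mk(mk(2,n),mk(W,k)); no other remaining equation mentions Y.
Bind Y1 := h(k,3); no other remaining equation mentions Y1. Substituting into the earlier bindings gives B := h(k,3), Q := app(3,h(k,3)).
Bind W := branch(h(mk(2,n),unit),app(mk(2,n),mk(2,n)),h(2,mk(2,n))). Substituting into the earlier binding gives Y := mk(mk(2,n),mk(branch(h(mk(2,n),unit),app(mk(2,n),mk(2,n)),h(2,mk(2,n))),k)).
MGU = { B -> h(k,3), X -> mk(2,n), Q -> app(3,h(k,3)), Y -> mk(mk(2,n),mk(branch(h(mk(2,n),unit),app(mk(2,n),mk(2,n)),h(2,mk(2,n))),k)), Y1 -> h(k,3), W -> branch(h(mk(2,n),unit),app(mk(2,n),mk(2,n)),h(2,mk(2,n))) }, so B -> h(k,3).

h(k,3)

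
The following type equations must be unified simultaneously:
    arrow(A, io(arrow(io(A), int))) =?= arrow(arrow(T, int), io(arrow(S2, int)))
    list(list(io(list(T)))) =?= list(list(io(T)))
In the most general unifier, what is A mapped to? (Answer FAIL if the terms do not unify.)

Decompose arrow/2: A =?= arrow(T, int),  io(arrow(io(A), int)) =?= io(arrow(S2, int)).
Bind A := arrow(T, int); substituting into the one remaining equation that mentions A gives: io(arrow(io(arrow(T, int)), int)) =?= io(arrow(S2, int)).
Decompose io/1: arrow(io(arrow(T, int)), int) =?= arrow(S2, int).
Decompose arrow/2: io(arrow(T, int)) =?= S2,  int =?= int.
Bind S2 := io(arrow(T, int)); no other remaining equation mentions S2.
Delete trivial equation int =?= int.
Decompose list/1: list(io(list(T))) =?= list(io(T)).
Decompose list/1: io(list(T)) =?= io(T).
Decompose io/1: list(T) =?= T.
Occurs check fails: T occurs in list(T); the equation T =?= list(T) has no finite solution.

FAIL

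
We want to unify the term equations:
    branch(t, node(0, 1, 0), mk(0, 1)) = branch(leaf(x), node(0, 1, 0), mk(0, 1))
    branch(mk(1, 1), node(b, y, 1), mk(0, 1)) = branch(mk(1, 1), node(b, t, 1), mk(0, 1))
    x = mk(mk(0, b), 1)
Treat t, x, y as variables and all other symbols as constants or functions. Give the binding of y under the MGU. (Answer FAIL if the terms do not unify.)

Decompose branch/3: t = leaf(x),  node(0, 1, 0) = node(0, 1, 0),  mk(0, 1) = mk(0, 1).
Bind t := leaf(x); substituting into the one remaining equation that mentions t gives: branch(mk(1, 1), node(b, y, 1), mk(0, 1)) = branch(mk(1, 1), node(b, leaf(x), 1), mk(0, 1)).
Delete trivial equation node(0, 1, 0) = node(0, 1, 0).
Delete trivial equation mk(0, 1) = mk(0, 1).
Decompose branch/3: mk(1, 1) = mk(1, 1),  node(b, y, 1) = node(b, leaf(x), 1),  mk(0, 1) = mk(0, 1).
Delete trivial equation mk(1, 1) = mk(1, 1).
Decompose node/3: b = b,  y = leaf(x),  1 = 1.
Delete trivial equation b = b.
Bind y := leaf(x); no other remaining equation mentions y.
Delete trivial equation 1 = 1.
Delete trivial equation mk(0, 1) = mk(0, 1).
Bind x := mk(mk(0, b), 1). Substituting into the earlier bindings gives t := leaf(mk(mk(0, b), 1)), y := leaf(mk(mk(0, b), 1)).
MGU = { t ↦ leaf(mk(mk(0, b), 1)), y ↦ leaf(mk(mk(0, b), 1)), x ↦ mk(mk(0, b), 1) }, so y ↦ leaf(mk(mk(0, b), 1)).

leaf(mk(mk(0, b), 1))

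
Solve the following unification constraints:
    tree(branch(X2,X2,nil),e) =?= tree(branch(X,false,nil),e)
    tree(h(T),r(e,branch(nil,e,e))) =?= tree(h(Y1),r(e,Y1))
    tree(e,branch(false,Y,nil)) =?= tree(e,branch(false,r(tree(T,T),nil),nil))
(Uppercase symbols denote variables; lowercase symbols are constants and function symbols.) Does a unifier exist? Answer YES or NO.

YES

Decompose tree/2: branch(X2,X2,nil) =?= branch(X,false,nil),  e =?= e.
Decompose branch/3: X2 =?= X,  X2 =?= false,  nil =?= nil.
Bind X2 := X; substituting into the one remaining equation that mentions X2 gives: X =?= false.
Bind X := false; no other remaining equation mentions X. Substituting into the earlier binding gives X2 := false.
Delete trivial equation nil =?= nil.
Delete trivial equation e =?= e.
Decompose tree/2: h(T) =?= h(Y1),  r(e,branch(nil,e,e)) =?= r(e,Y1).
Decompose h/1: T =?= Y1.
Bind T := Y1; substituting into the one remaining equation that mentions T gives: tree(e,branch(false,Y,nil)) =?= tree(e,branch(false,r(tree(Y1,Y1),nil),nil)).
Decompose r/2: e =?= e,  branch(nil,e,e) =?= Y1.
Delete trivial equation e =?= e.
Bind Y1 := branch(nil,e,e); substituting into the remaining equation gives: tree(e,branch(false,Y,nil)) =?= tree(e,branch(false,r(tree(branch(nil,e,e),branch(nil,e,e)),nil),nil)). Substituting into the earlier binding gives T := branch(nil,e,e).
Decompose tree/2: e =?= e,  branch(false,Y,nil) =?= branch(false,r(tree(branch(nil,e,e),branch(nil,e,e)),nil),nil).
Delete trivial equation e =?= e.
Decompose branch/3: false =?= false,  Y =?= r(tree(branch(nil,e,e),branch(nil,e,e)),nil),  nil =?= nil.
Delete trivial equation false =?= false.
Bind Y := r(tree(branch(nil,e,e),branch(nil,e,e)),nil); no other remaining equation mentions Y.
Delete trivial equation nil =?= nil.
No equations remain and no clash or occurs-check failure arose, so a unifier exists.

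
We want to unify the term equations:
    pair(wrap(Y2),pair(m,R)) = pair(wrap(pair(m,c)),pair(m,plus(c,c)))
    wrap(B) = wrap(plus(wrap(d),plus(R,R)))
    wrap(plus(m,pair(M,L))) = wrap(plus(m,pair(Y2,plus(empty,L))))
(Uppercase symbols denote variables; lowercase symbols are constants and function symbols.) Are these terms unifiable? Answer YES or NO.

NO

Decompose pair/2: wrap(Y2) = wrap(pair(m,c)),  pair(m,R) = pair(m,plus(c,c)).
Decompose wrap/1: Y2 = pair(m,c).
Bind Y2 := pair(m,c); substituting into the one remaining equation that mentions Y2 gives: wrap(plus(m,pair(M,L))) = wrap(plus(m,pair(pair(m,c),plus(empty,L)))).
Decompose pair/2: m = m,  R = plus(c,c).
Delete trivial equation m = m.
Bind R := plus(c,c); substituting into the one remaining equation that mentions R gives: wrap(B) = wrap(plus(wrap(d),plus(plus(c,c),plus(c,c)))).
Decompose wrap/1: B = plus(wrap(d),plus(plus(c,c),plus(c,c))).
Bind B := plus(wrap(d),plus(plus(c,c),plus(c,c))); no other remaining equation mentions B.
Decompose wrap/1: plus(m,pair(M,L)) = plus(m,pair(pair(m,c),plus(empty,L))).
Decompose plus/2: m = m,  pair(M,L) = pair(pair(m,c),plus(empty,L)).
Delete trivial equation m = m.
Decompose pair/2: M = pair(m,c),  L = plus(empty,L).
Bind M := pair(m,c); no other remaining equation mentions M.
Occurs check fails: L occurs in plus(empty,L); the equation L = plus(empty,L) has no finite solution.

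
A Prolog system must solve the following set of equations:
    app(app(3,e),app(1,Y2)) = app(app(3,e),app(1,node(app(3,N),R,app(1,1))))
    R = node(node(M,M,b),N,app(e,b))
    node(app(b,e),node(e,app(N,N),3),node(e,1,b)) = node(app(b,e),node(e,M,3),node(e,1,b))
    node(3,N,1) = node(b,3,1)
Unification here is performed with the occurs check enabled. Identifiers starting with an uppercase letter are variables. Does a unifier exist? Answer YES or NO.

Decompose app/2: app(3,e) = app(3,e),  app(1,Y2) = app(1,node(app(3,N),R,app(1,1))).
Delete trivial equation app(3,e) = app(3,e).
Decompose app/2: 1 = 1,  Y2 = node(app(3,N),R,app(1,1)).
Delete trivial equation 1 = 1.
Bind Y2 := node(app(3,N),R,app(1,1)); no other remaining equation mentions Y2.
Bind R := node(node(M,M,b),N,app(e,b)); no other remaining equation mentions R. Substituting into the earlier binding gives Y2 := node(app(3,N),node(node(M,M,b),N,app(e,b)),app(1,1)).
Decompose node/3: app(b,e) = app(b,e),  node(e,app(N,N),3) = node(e,M,3),  node(e,1,b) = node(e,1,b).
Delete trivial equation app(b,e) = app(b,e).
Decompose node/3: e = e,  app(N,N) = M,  3 = 3.
Delete trivial equation e = e.
Bind M := app(N,N); no other remaining equation mentions M. Substituting into the earlier bindings gives Y2 := node(app(3,N),node(node(app(N,N),app(N,N),b),N,app(e,b)),app(1,1)), R := node(node(app(N,N),app(N,N),b),N,app(e,b)).
Delete trivial equation 3 = 3.
Delete trivial equation node(e,1,b) = node(e,1,b).
Decompose node/3: 3 = b,  N = 3,  1 = 1.
Clash: constants 3 and b differ; no unifier exists.

NO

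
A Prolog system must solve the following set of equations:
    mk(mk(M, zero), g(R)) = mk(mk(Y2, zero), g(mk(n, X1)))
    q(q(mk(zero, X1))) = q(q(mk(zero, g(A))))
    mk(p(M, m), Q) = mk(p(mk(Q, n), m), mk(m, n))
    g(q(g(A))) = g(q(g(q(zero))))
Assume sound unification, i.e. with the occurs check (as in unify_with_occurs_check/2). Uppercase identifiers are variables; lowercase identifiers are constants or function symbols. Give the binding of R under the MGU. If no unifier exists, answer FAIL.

mk(n, g(q(zero)))

Decompose mk/2: mk(M, zero) = mk(Y2, zero),  g(R) = g(mk(n, X1)).
Decompose mk/2: M = Y2,  zero = zero.
Bind M := Y2; substituting into the one remaining equation that mentions M gives: mk(p(Y2, m), Q) = mk(p(mk(Q, n), m), mk(m, n)).
Delete trivial equation zero = zero.
Decompose g/1: R = mk(n, X1).
Bind R := mk(n, X1); no other remaining equation mentions R.
Decompose q/1: q(mk(zero, X1)) = q(mk(zero, g(A))).
Decompose q/1: mk(zero, X1) = mk(zero, g(A)).
Decompose mk/2: zero = zero,  X1 = g(A).
Delete trivial equation zero = zero.
Bind X1 := g(A); no other remaining equation mentions X1. Substituting into the earlier binding gives R := mk(n, g(A)).
Decompose mk/2: p(Y2, m) = p(mk(Q, n), m),  Q = mk(m, n).
Decompose p/2: Y2 = mk(Q, n),  m = m.
Bind Y2 := mk(Q, n); no other remaining equation mentions Y2. Substituting into the earlier binding gives M := mk(Q, n).
Delete trivial equation m = m.
Bind Q := mk(m, n); no other remaining equation mentions Q. Substituting into the earlier bindings gives M := mk(mk(m, n), n), Y2 := mk(mk(m, n), n).
Decompose g/1: q(g(A)) = q(g(q(zero))).
Decompose q/1: g(A) = g(q(zero)).
Decompose g/1: A = q(zero).
Bind A := q(zero). Substituting into the earlier bindings gives R := mk(n, g(q(zero))), X1 := g(q(zero)).
MGU = { M -> mk(mk(m, n), n), R -> mk(n, g(q(zero))), X1 -> g(q(zero)), Y2 -> mk(mk(m, n), n), Q -> mk(m, n), A -> q(zero) }, so R -> mk(n, g(q(zero))).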